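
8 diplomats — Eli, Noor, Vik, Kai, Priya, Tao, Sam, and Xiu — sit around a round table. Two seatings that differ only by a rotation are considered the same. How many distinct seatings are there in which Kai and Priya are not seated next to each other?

Without the restriction there are (7)! = 5040 seatings.
Those with Kai next to Priya: fuse the pair into one unit and seat 7 units around a circle — 2·(6)! = 1440.
Subtracting, 5040 − 1440 = 3600.

3600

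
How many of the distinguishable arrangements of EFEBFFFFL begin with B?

With the first slot taken by B, it remains to arrange the other 8 letters (EFEFFFFL).
Those 8 letters have E appearing twice and F appearing 5 times, giving (8)!/(5!·2!) = 168.

168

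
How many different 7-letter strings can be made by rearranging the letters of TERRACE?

1260

TERRACE has 7 letters with E appearing twice and R appearing twice.
Dividing 7! = 5040 by 2!·2! = 4 for the repeated letters gives 1260.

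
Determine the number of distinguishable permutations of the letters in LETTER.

180

The 6 letters of LETTER have repeats: E appearing twice and T appearing twice.
So there are 6! / (2!·2!) = 180 distinguishable arrangements.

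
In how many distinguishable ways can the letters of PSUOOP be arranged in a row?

180

Letter multiplicities in PSUOOP: O×2, P×2, S×1, U×1.
So there are 6! / (2!·2!) = 180 distinguishable arrangements.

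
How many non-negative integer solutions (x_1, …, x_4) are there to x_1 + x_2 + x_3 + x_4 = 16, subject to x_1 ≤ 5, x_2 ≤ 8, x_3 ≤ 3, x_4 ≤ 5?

By stars and bars, unrestricted non-negative solutions to x_1+…+x_4 = 16 number C(16+3,3) = 969.
Subtract solutions that violate a single cap (substitute x_i' = x_i − (cap_i+1)): x_1 ≥ 6 gives C(13,3) = 286; x_2 ≥ 9 gives C(10,3) = 120; x_3 ≥ 4 gives C(15,3) = 455; x_4 ≥ 6 gives C(13,3) = 286. Together 1147.
Add back pairs where two caps are both exceeded: 4 + 84 + 35 + 20 + 4 + 84 = 231.
Subtract triples: 0 + 0 + 1 + 0 = 1.
By inclusion–exclusion the count is 969 − 1147 + 231 − 1 = 52.

52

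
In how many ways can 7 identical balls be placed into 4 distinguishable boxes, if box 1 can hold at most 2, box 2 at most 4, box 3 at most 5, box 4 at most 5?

Ignoring the caps, the number of non-negative solutions to x_1+…+x_4 = 7 is C(10,3) = 120.
Subtract solutions that violate a single cap (substitute x_i' = x_i − (cap_i+1)): x_1 ≥ 3 gives C(7,3) = 35; x_2 ≥ 5 gives C(5,3) = 10; x_3 ≥ 6 gives C(4,3) = 4; x_4 ≥ 6 gives C(4,3) = 4. Together 53.
No two caps can be exceeded simultaneously, so the pair terms are all 0.
By inclusion–exclusion the count is 120 − 53 + 0 = 67.

67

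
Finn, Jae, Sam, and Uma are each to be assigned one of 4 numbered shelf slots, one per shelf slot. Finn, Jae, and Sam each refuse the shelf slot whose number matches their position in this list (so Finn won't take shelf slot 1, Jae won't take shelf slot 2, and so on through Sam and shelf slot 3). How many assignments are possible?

11

Let Aᵢ (for i ∈ {1, 2, 3}) be the placements that put person i in their forbidden shelf slot. Any j of these fix j positions, leaving (4−j)! ways to fill the rest, and there are C(3,j) ways to pick which j.
By inclusion–exclusion, the number of valid placements is Σ_{j=0}^{3} (−1)^j C(3,j)·(4−j)!.
Computing: 24 − 18 + 6 − 1 = 11.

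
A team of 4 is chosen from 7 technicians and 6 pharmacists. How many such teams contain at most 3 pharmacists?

Split by how many pharmacists are chosen (0 through 3).
Sum: C(6,0)·C(7,4) + C(6,1)·C(7,3) + C(6,2)·C(7,2) + C(6,3)·C(7,1) = 35 + 210 + 315 + 140 = 700.

700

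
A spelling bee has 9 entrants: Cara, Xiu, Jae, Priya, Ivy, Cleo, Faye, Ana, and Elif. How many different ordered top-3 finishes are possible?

There are 9 choices for 1st place, 8 for 2nd, and 7 for 3rd.
That gives 9 × 8 × 7 = 504.

504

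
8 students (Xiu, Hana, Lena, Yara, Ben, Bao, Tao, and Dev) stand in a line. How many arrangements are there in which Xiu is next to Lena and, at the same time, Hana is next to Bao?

2880

Treat {Xiu,Lena} as one block (2 orders) and {Hana,Bao} as another (2 orders).
That leaves 6 units to arrange: 2 × 2 × 6! = 4 × 720 = 2880.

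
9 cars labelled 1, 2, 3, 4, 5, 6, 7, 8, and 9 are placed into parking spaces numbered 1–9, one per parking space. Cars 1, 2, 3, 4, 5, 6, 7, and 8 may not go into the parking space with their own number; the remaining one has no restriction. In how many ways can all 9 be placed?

148329

Let Aᵢ (for 1 ≤ i ≤ 8) be the placements that put car i in its forbidden parking space. Any j of these fix j positions, leaving (9−j)! ways to fill the rest, and there are C(8,j) ways to pick which j.
By inclusion–exclusion, the number of valid placements is Σ_{j=0}^{8} (−1)^j C(8,j)·(9−j)!.
Computing: 362880 − 322560 + 141120 − 40320 + 8400 − 1344 + 168 − 16 + 1 = 148329.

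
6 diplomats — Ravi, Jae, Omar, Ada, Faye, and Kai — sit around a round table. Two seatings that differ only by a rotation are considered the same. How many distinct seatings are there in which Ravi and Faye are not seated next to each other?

Without the restriction there are (5)! = 120 seatings.
Those with Ravi next to Faye: fuse the pair into one unit and seat 5 units around a circle — 2·(4)! = 48.
Subtracting, 120 − 48 = 72.

72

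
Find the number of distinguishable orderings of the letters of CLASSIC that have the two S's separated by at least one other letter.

900

There are 7!/(2!·2!) = 1260 arrangements of CLASSIC in total.
If the two S's are adjacent, glue them into one block, leaving 6 items to arrange: (6)!/(2!) = 360 ways.
Hence 1260 − 360 = 900.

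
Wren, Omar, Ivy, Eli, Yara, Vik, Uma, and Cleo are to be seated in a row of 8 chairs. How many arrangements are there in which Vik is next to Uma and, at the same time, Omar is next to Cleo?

Treat {Vik,Uma} as one block (2 orders) and {Omar,Cleo} as another (2 orders).
That leaves 6 units to arrange: 2 × 2 × 6! = 4 × 720 = 2880.

2880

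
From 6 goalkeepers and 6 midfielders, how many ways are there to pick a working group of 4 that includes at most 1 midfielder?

135

Split by how many midfielders are chosen (0 through 1).
Sum: C(6,0)·C(6,4) + C(6,1)·C(6,3) = 15 + 120 = 135.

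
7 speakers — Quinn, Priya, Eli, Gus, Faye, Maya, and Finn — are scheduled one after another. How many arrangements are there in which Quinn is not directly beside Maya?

3600

There are 7! = 5040 arrangements in all. If Quinn and Maya are adjacent, merging them into one block gives 2·(6)! = 1440 arrangements.
So 5040 − 1440 = 3600 arrangements keep them apart.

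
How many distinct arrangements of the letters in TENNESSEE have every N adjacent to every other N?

Treat the 2 copies of N as a single block. The multiset to arrange is then {NN, E, E, E, E, S, S, T}, 8 items in all.
That gives (8)!/(4!·2!) = 840 arrangements.

840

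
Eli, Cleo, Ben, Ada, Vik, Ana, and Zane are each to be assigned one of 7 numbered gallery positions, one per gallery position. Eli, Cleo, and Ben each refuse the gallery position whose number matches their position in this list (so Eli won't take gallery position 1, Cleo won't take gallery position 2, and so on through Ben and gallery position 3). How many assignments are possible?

3216

Let Aᵢ (for i ∈ {1, 2, 3}) be the placements that put person i in their forbidden gallery position. Any j of these fix j positions, leaving (7−j)! ways to fill the rest, and there are C(3,j) ways to pick which j.
By inclusion–exclusion, the number of valid placements is Σ_{j=0}^{3} (−1)^j C(3,j)·(7−j)!.
Computing: 5040 − 2160 + 360 − 24 = 3216.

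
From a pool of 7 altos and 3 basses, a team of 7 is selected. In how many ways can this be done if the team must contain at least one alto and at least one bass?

119

With no constraint there are C(10,7) = 120 possible selections.
Selections missing a whole group: no altos → C(3,7) = 0; no basses → C(7,7) = 1.
Both groups omitted at once is impossible, so 120 − 1 = 119.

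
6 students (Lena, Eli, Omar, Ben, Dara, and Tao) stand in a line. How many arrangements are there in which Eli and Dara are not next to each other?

Of the 6! = 720 arrangements, those with Eli and Dara adjacent number 2 × 5! = 240 (treat the pair as a block with 2 internal orders).
So 720 − 240 = 480 arrangements keep them apart.

480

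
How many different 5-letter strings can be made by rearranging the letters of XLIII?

20

XLIII has 5 letters with I appearing 3 times.
So there are 5! / (3!) = 20 distinguishable arrangements.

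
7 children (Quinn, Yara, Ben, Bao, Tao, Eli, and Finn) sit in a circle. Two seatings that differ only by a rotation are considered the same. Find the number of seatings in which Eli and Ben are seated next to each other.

Glue Eli and Ben into a block (2 internal orders). Seating 6 units around a circle gives (5)! arrangements.
So 2 × (5)! = 2 × 120 = 240.

240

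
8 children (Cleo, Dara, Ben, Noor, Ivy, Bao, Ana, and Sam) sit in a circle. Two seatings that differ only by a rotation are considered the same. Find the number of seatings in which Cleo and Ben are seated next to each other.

1440

Treat {Cleo, Ben} as one unit (2 internal orders) and seat the resulting 7 units around the table: (6)! circular arrangements.
So 2 × (6)! = 2 × 720 = 1440.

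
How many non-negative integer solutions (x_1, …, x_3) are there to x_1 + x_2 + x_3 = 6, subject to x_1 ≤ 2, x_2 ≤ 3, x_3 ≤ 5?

11

Ignoring the caps, the number of non-negative solutions to x_1+…+x_3 = 6 is C(8,2) = 28.
Subtract solutions that violate a single cap (substitute x_i' = x_i − (cap_i+1)): x_1 ≥ 3 gives C(5,2) = 10; x_2 ≥ 4 gives C(4,2) = 6; x_3 ≥ 6 gives C(2,2) = 1. Together 17.
No two caps can be exceeded simultaneously, so the pair terms are all 0.
By inclusion–exclusion the count is 28 − 17 + 0 = 11.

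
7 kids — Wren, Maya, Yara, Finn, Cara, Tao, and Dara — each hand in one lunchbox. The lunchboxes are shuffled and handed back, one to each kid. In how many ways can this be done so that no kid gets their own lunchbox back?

1854

Let Aᵢ be the assignments in which kid i gets their own lunchbox. We want the size of the complement of A₁∪…∪A_7.
By inclusion–exclusion this is Σ_{j=0}^{7} (−1)^j C(7,j)·(7−j)!.
Computing: 5040 − 5040 + 2520 − 840 + 210 − 42 + 7 − 1 = 1854.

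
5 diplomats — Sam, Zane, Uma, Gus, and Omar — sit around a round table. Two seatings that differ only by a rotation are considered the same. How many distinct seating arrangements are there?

Seat Sam anywhere (absorbing the rotational symmetry), then permute the other 4: (4)! = 24.

24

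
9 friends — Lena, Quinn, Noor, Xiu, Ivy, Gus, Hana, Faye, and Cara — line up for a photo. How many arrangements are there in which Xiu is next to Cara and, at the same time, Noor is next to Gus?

20160

Treat {Xiu,Cara} as one block (2 orders) and {Noor,Gus} as another (2 orders).
That leaves 7 units to arrange: 2 × 2 × 7! = 4 × 5040 = 20160.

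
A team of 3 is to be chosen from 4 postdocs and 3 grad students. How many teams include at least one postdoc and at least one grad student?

Total 3-person selections from all 7: C(7,3) = 35.
Subtract selections that omit an entire group: no postdocs → C(3,3) = 1; no grad students → C(4,3) = 4.
Both groups omitted at once is impossible, so 35 − 5 = 30.

30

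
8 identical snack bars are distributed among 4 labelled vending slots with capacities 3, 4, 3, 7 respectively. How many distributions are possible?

75

Ignoring the caps, the number of non-negative solutions to x_1+…+x_4 = 8 is C(11,3) = 165.
Subtract solutions that violate a single cap (substitute x_i' = x_i − (cap_i+1)): x_1 ≥ 4 gives C(7,3) = 35; x_2 ≥ 5 gives C(6,3) = 20; x_3 ≥ 4 gives C(7,3) = 35; x_4 ≥ 8 gives C(3,3) = 1. Together 91.
Add back pairs where two caps are both exceeded: 0 + 1 + 0 + 0 + 0 + 0 = 1.
By inclusion–exclusion the count is 165 − 91 + 1 = 75.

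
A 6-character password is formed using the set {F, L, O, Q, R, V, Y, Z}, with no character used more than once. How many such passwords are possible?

This is a permutation of 6 out of 8: P(8,6) = 8!/2!.
8 × 7 × 6 × 5 × 4 × 3 = 20160.

20160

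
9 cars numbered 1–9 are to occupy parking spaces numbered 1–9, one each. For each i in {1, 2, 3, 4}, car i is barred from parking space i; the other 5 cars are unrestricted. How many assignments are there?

229080

Let Aᵢ (for 1 ≤ i ≤ 4) be the placements that put car i in its forbidden parking space. Any j of these fix j positions, leaving (9−j)! ways to fill the rest, and there are C(4,j) ways to pick which j.
By inclusion–exclusion, the number of valid placements is Σ_{j=0}^{4} (−1)^j C(4,j)·(9−j)!.
Computing: 362880 − 161280 + 30240 − 2880 + 120 = 229080.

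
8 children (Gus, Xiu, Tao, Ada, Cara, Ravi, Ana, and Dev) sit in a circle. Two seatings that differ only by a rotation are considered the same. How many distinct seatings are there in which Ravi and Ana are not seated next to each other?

3600

Without the restriction there are (7)! = 5040 seatings.
Seatings with Ravi beside Ana: treat them as a block with 2 internal orders, giving 2 × (6)! = 1440.
Subtracting, 5040 − 1440 = 3600.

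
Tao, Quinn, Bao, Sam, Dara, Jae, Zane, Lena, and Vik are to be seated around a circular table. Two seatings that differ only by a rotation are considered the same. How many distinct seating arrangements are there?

40320

Fix one person's seat to break rotational symmetry; the remaining 8 people can be arranged in (8)! = 40320 ways.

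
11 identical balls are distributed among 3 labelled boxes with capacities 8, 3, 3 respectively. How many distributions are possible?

10

By stars and bars, unrestricted non-negative solutions to x_1+…+x_3 = 11 number C(11+2,2) = 78.
Subtract solutions that violate a single cap (substitute x_i' = x_i − (cap_i+1)): x_1 ≥ 9 gives C(4,2) = 6; x_2 ≥ 4 gives C(9,2) = 36; x_3 ≥ 4 gives C(9,2) = 36. Together 78.
Add back pairs where two caps are both exceeded: 0 + 0 + 10 = 10.
By inclusion–exclusion the count is 78 − 78 + 10 = 10.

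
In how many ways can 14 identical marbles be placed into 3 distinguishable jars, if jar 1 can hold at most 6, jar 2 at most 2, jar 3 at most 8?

By stars and bars, unrestricted non-negative solutions to x_1+…+x_3 = 14 number C(14+2,2) = 120.
Subtract solutions that violate a single cap (substitute x_i' = x_i − (cap_i+1)): x_1 ≥ 7 gives C(9,2) = 36; x_2 ≥ 3 gives C(13,2) = 78; x_3 ≥ 9 gives C(7,2) = 21. Together 135.
Add back pairs where two caps are both exceeded: 15 + 0 + 6 = 21.
By inclusion–exclusion the count is 120 − 135 + 21 = 6.

6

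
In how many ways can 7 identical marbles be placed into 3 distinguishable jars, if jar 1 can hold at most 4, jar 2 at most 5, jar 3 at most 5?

Ignoring the caps, the number of non-negative solutions to x_1+…+x_3 = 7 is C(9,2) = 36.
Subtract solutions that violate a single cap (substitute x_i' = x_i − (cap_i+1)): x_1 ≥ 5 gives C(4,2) = 6; x_2 ≥ 6 gives C(3,2) = 3; x_3 ≥ 6 gives C(3,2) = 3. Together 12.
No two caps can be exceeded simultaneously, so the pair terms are all 0.
By inclusion–exclusion the count is 36 − 12 + 0 = 24.

24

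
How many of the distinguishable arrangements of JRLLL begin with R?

4

With the first slot taken by R, it remains to arrange the other 4 letters (JLLL).
Those 4 letters have L appearing 3 times, giving (4)!/(3!) = 4.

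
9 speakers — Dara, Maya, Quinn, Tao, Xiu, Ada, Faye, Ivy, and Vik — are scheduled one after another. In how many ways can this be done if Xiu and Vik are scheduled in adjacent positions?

80640

Place the 7 others and the Xiu-Vik pair as 8 objects in a line; the pair has 2 internal arrangements.
So the count is 2·(8)! = 80640.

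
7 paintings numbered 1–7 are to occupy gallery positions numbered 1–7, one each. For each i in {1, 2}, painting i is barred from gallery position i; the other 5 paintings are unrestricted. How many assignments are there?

3720

Let Aᵢ (for i ∈ {1, 2}) be the placements that put painting i in its forbidden gallery position. Any j of these fix j positions, leaving (7−j)! ways to fill the rest, and there are C(2,j) ways to pick which j.
By inclusion–exclusion, the number of valid placements is Σ_{j=0}^{2} (−1)^j C(2,j)·(7−j)!.
Computing: 5040 − 1440 + 120 = 3720.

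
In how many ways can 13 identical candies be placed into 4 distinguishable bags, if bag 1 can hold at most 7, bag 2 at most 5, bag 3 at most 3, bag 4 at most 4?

Ignoring the caps, the number of non-negative solutions to x_1+…+x_4 = 13 is C(16,3) = 560.
Subtract solutions that violate a single cap (substitute x_i' = x_i − (cap_i+1)): x_1 ≥ 8 gives C(8,3) = 56; x_2 ≥ 6 gives C(10,3) = 120; x_3 ≥ 4 gives C(12,3) = 220; x_4 ≥ 5 gives C(11,3) = 165. Together 561.
Add back pairs where two caps are both exceeded: 0 + 4 + 1 + 20 + 10 + 35 = 70.
By inclusion–exclusion the count is 560 − 561 + 70 = 69.

69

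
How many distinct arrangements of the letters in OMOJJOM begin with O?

90

Fix O in the first position and arrange the remaining 6 letters.
Those 6 letters have J appearing twice, M appearing twice, and O appearing twice, giving (6)!/(2!·2!·2!) = 90.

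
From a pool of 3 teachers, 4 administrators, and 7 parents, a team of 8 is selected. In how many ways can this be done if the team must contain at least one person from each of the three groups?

Total 8-person selections from all 14: C(14,8) = 3003.
Subtract selections that omit an entire group: no teachers → C(11,8) = 165; no administrators → C(10,8) = 45; no parents → C(7,8) = 0.
Add back selections omitting two groups (i.e. drawn from a single group): C(3,8) + C(4,8) + C(7,8) = 0.
By inclusion–exclusion: 3003 − 210 + 0 = 2793.

2793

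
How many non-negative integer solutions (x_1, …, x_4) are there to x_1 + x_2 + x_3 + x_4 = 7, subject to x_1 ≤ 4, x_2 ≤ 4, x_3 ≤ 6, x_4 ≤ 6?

98

By stars and bars, unrestricted non-negative solutions to x_1+…+x_4 = 7 number C(7+3,3) = 120.
Subtract solutions that violate a single cap (substitute x_i' = x_i − (cap_i+1)): x_1 ≥ 5 gives C(5,3) = 10; x_2 ≥ 5 gives C(5,3) = 10; x_3 ≥ 7 gives C(3,3) = 1; x_4 ≥ 7 gives C(3,3) = 1. Together 22.
No two caps can be exceeded simultaneously, so the pair terms are all 0.
By inclusion–exclusion the count is 120 − 22 + 0 = 98.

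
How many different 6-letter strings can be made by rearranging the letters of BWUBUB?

Letter multiplicities in BWUBUB: B×3, U×2, W×1.
So there are 6! / (3!·2!) = 60 distinguishable arrangements.

60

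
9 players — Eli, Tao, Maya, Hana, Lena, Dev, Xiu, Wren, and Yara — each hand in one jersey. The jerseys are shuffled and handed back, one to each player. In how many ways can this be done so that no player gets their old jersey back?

133496

Let Aᵢ be the assignments in which player i gets their old jersey. We want the size of the complement of A₁∪…∪A_9.
By inclusion–exclusion this is Σ_{j=0}^{9} (−1)^j C(9,j)·(9−j)!.
Computing: 362880 − 362880 + 181440 − 60480 + 15120 − 3024 + 504 − 72 + 9 − 1 = 133496.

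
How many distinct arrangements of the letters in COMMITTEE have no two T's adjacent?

There are 9!/(2!·2!·2!) = 45360 arrangements of COMMITTEE in total.
Arrangements with the T's together: treat TT as one letter, giving (8)!/(2!·2!) = 10080.
Hence 45360 − 10080 = 35280.

35280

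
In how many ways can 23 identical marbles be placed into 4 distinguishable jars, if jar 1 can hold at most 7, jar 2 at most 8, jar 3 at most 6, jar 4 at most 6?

Without the upper bounds there are C(26,3) = 2600 ways to split 23 among 4 jars.
Subtract solutions that violate a single cap (substitute x_i' = x_i − (cap_i+1)): x_1 ≥ 8 gives C(18,3) = 816; x_2 ≥ 9 gives C(17,3) = 680; x_3 ≥ 7 gives C(19,3) = 969; x_4 ≥ 7 gives C(19,3) = 969. Together 3434.
Add back pairs where two caps are both exceeded: 84 + 165 + 165 + 120 + 120 + 220 = 874.
Subtract triples: 0 + 0 + 4 + 1 = 5.
By inclusion–exclusion the count is 2600 − 3434 + 874 − 5 = 35.

35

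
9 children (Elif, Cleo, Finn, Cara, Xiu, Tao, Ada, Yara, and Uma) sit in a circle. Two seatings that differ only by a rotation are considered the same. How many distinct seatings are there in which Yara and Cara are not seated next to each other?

Without the restriction there are (8)! = 40320 seatings.
Those with Yara next to Cara: fuse the pair into one unit and seat 8 units around a circle — 2·(7)! = 10080.
Subtracting, 40320 − 10080 = 30240.

30240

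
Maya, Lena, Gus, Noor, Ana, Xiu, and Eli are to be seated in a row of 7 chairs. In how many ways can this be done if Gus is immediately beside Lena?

Glue Gus and Lena into one block (2 internal orders), leaving 6 units to arrange in a row.
That gives 2 × 6! = 2 × 720 = 1440.

1440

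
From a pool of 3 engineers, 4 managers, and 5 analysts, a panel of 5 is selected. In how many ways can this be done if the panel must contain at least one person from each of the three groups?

Total 5-person selections from all 12: C(12,5) = 792.
Selections missing a whole group: no engineers → C(9,5) = 126; no managers → C(8,5) = 56; no analysts → C(7,5) = 21.
Add back selections omitting two groups (i.e. drawn from a single group): C(3,5) + C(4,5) + C(5,5) = 1.
By inclusion–exclusion: 792 − 203 + 1 = 590.

590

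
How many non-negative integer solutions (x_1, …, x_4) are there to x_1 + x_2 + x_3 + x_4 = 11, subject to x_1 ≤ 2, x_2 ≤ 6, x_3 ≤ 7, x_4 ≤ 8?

Without the upper bounds there are C(14,3) = 364 ways to split 11 among 4 variables.
Subtract solutions that violate a single cap (substitute x_i' = x_i − (cap_i+1)): x_1 ≥ 3 gives C(11,3) = 165; x_2 ≥ 7 gives C(7,3) = 35; x_3 ≥ 8 gives C(6,3) = 20; x_4 ≥ 9 gives C(5,3) = 10. Together 230.
Add back pairs where two caps are both exceeded: 4 + 1 + 0 + 0 + 0 + 0 = 5.
By inclusion–exclusion the count is 364 − 230 + 5 = 139.

139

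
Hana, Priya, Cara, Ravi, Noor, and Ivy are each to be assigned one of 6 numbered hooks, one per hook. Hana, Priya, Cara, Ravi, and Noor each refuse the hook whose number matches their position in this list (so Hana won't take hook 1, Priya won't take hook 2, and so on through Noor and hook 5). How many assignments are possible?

309

Let Aᵢ (for 1 ≤ i ≤ 5) be the placements that put person i in their forbidden hook. Any j of these fix j positions, leaving (6−j)! ways to fill the rest, and there are C(5,j) ways to pick which j.
By inclusion–exclusion, the number of valid placements is Σ_{j=0}^{5} (−1)^j C(5,j)·(6−j)!.
Computing: 720 − 600 + 240 − 60 + 10 − 1 = 309.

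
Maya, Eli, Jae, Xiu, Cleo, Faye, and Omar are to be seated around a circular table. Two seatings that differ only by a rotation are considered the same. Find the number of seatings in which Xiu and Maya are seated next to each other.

240

Glue Xiu and Maya into a block (2 internal orders). Seating 6 units around a circle gives (5)! arrangements.
So 2 × (5)! = 2 × 120 = 240.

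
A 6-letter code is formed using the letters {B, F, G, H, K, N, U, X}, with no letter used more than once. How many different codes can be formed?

This is a permutation of 6 out of 8: P(8,6) = 8!/2!.
That product is 8 × 7 × 6 × 5 × 4 × 3 = 20160.

20160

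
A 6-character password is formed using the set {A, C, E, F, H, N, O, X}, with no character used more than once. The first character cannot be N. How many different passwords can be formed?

The first character has 8−1 = 7 choices (anything except N).
The remaining 5 characters are filled from the other 7 symbols without repetition: 7 × 6 × 5 × 4 × 3 = 2520.
Total: 7 × 2520 = 17640.

17640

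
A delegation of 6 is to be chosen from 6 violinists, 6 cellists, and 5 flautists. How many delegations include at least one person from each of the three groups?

10530

Total 6-person selections from all 17: C(17,6) = 12376.
Subtract selections that omit an entire group: no violinists → C(11,6) = 462; no cellists → C(11,6) = 462; no flautists → C(12,6) = 924.
Add back selections omitting two groups (i.e. drawn from a single group): C(6,6) + C(6,6) + C(5,6) = 2.
By inclusion–exclusion: 12376 − 1848 + 2 = 10530.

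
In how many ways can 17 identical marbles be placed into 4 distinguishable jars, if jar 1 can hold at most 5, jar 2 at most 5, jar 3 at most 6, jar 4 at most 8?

Without the upper bounds there are C(20,3) = 1140 ways to split 17 among 4 jars.
Subtract solutions that violate a single cap (substitute x_i' = x_i − (cap_i+1)): x_1 ≥ 6 gives C(14,3) = 364; x_2 ≥ 6 gives C(14,3) = 364; x_3 ≥ 7 gives C(13,3) = 286; x_4 ≥ 9 gives C(11,3) = 165. Together 1179.
Add back pairs where two caps are both exceeded: 56 + 35 + 10 + 35 + 10 + 4 = 150.
By inclusion–exclusion the count is 1140 − 1179 + 150 = 111.

111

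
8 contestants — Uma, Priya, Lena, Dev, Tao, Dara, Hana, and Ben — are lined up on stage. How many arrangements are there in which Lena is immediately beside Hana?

Treat {Lena, Hana} as a single unit. There are 7 units to order, and the pair itself can be ordered 2 ways.
That gives 2 × 7! = 2 × 5040 = 10080.

10080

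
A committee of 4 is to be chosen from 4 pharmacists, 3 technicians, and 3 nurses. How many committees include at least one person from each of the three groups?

Total 4-person selections from all 10: C(10,4) = 210.
Subtract selections that omit an entire group: no pharmacists → C(6,4) = 15; no technicians → C(7,4) = 35; no nurses → C(7,4) = 35.
Add back selections omitting two groups (i.e. drawn from a single group): C(4,4) + C(3,4) + C(3,4) = 1.
By inclusion–exclusion: 210 − 85 + 1 = 126.

126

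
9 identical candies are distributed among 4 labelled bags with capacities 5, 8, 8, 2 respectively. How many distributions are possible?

115

Ignoring the caps, the number of non-negative solutions to x_1+…+x_4 = 9 is C(12,3) = 220.
Subtract solutions that violate a single cap (substitute x_i' = x_i − (cap_i+1)): x_1 ≥ 6 gives C(6,3) = 20; x_2 ≥ 9 gives C(3,3) = 1; x_3 ≥ 9 gives C(3,3) = 1; x_4 ≥ 3 gives C(9,3) = 84. Together 106.
Add back pairs where two caps are both exceeded: 0 + 0 + 1 + 0 + 0 + 0 = 1.
By inclusion–exclusion the count is 220 − 106 + 1 = 115.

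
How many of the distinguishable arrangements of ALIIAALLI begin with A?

With the first slot taken by A, it remains to arrange the other 8 letters (LIIAALLI).
Those 8 letters have A appearing twice, I appearing 3 times, and L appearing 3 times, giving (8)!/(3!·3!·2!) = 560.

560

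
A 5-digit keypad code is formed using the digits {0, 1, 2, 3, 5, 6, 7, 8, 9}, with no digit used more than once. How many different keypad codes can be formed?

With no repetition, fill the 5 digits in order: 9 choices, then 8, down to 5.
9 × 8 × 7 × 6 × 5 = 15120.

15120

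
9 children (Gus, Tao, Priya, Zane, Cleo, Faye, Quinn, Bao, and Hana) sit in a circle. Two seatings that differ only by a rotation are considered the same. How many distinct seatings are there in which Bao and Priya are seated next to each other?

Glue Bao and Priya into a block (2 internal orders). Seating 8 units around a circle gives (7)! arrangements.
So 2 × (7)! = 2 × 5040 = 10080.

10080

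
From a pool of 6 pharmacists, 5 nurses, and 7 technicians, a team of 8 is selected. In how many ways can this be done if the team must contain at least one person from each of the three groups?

41811

With no constraint there are C(18,8) = 43758 possible selections.
Selections missing a whole group: no pharmacists → C(12,8) = 495; no nurses → C(13,8) = 1287; no technicians → C(11,8) = 165.
Add back selections omitting two groups (i.e. drawn from a single group): C(6,8) + C(5,8) + C(7,8) = 0.
By inclusion–exclusion: 43758 − 1947 + 0 = 41811.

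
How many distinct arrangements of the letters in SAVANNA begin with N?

120

Fix N in the first position and arrange the remaining 6 letters.
Those 6 letters have A appearing 3 times, giving (6)!/(3!) = 120.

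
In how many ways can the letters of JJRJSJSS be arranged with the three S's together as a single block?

30

Treat the 3 copies of S as a single block. The multiset to arrange is then {SSS, J, J, J, J, R}, 6 items in all.
That gives (6)!/(4!) = 30 arrangements.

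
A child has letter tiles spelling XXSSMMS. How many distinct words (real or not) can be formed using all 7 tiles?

210

XXSSMMS has 7 letters with M appearing twice, S appearing 3 times, and X appearing twice.
So there are 7! / (3!·2!·2!) = 210 distinguishable arrangements.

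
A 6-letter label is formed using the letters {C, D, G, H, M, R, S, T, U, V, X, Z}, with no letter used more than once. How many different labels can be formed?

665280

This is a permutation of 6 out of 12: P(12,6) = 12!/6!.
That product is 12 × 11 × 10 × 9 × 8 × 7 = 665280.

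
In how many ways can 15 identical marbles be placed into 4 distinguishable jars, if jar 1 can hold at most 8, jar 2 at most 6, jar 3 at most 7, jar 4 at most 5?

By stars and bars, unrestricted non-negative solutions to x_1+…+x_4 = 15 number C(15+3,3) = 816.
Subtract solutions that violate a single cap (substitute x_i' = x_i − (cap_i+1)): x_1 ≥ 9 gives C(9,3) = 84; x_2 ≥ 7 gives C(11,3) = 165; x_3 ≥ 8 gives C(10,3) = 120; x_4 ≥ 6 gives C(12,3) = 220. Together 589.
Add back pairs where two caps are both exceeded: 0 + 0 + 1 + 1 + 10 + 4 = 16.
By inclusion–exclusion the count is 816 − 589 + 16 = 243.

243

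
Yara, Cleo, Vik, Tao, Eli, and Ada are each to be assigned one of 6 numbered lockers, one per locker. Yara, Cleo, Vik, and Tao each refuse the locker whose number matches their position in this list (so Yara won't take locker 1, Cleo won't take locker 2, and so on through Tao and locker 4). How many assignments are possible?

Let Aᵢ (for 1 ≤ i ≤ 4) be the placements that put person i in their forbidden locker. Any j of these fix j positions, leaving (6−j)! ways to fill the rest, and there are C(4,j) ways to pick which j.
By inclusion–exclusion, the number of valid placements is Σ_{j=0}^{4} (−1)^j C(4,j)·(6−j)!.
Computing: 720 − 480 + 144 − 24 + 2 = 362.

362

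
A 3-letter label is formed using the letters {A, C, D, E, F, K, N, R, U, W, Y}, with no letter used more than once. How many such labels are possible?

With no repetition, fill the 3 letters in order: 11 choices, then 10, down to 9.
11 × 10 × 9 = 990.

990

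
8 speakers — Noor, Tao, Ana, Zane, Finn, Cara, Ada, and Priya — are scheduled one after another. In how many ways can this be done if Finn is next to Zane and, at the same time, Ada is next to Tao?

Treat {Finn,Zane} as one block (2 orders) and {Ada,Tao} as another (2 orders).
That leaves 6 units to arrange: 2 × 2 × 6! = 4 × 720 = 2880.

2880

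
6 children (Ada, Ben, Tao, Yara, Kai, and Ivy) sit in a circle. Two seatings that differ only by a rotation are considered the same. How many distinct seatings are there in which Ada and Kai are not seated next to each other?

72

Without the restriction there are (5)! = 120 seatings.
Seatings with Ada beside Kai: treat them as a block with 2 internal orders, giving 2 × (4)! = 48.
Subtracting, 120 − 48 = 72.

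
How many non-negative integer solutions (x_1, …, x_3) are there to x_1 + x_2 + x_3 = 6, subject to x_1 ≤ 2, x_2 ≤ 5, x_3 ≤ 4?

14

Without the upper bounds there are C(8,2) = 28 ways to split 6 among 3 variables.
Subtract solutions that violate a single cap (substitute x_i' = x_i − (cap_i+1)): x_1 ≥ 3 gives C(5,2) = 10; x_2 ≥ 6 gives C(2,2) = 1; x_3 ≥ 5 gives C(3,2) = 3. Together 14.
No two caps can be exceeded simultaneously, so the pair terms are all 0.
By inclusion–exclusion the count is 28 − 14 + 0 = 14.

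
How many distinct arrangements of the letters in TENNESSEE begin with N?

840

With the first slot taken by N, it remains to arrange the other 8 letters (TENESSEE).
Those 8 letters have E appearing 4 times and S appearing twice, giving (8)!/(4!·2!) = 840.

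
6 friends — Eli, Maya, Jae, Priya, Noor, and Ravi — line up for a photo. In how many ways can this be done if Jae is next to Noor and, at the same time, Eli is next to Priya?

Treat {Jae,Noor} as one block (2 orders) and {Eli,Priya} as another (2 orders).
That leaves 4 units to arrange: 2 × 2 × 4! = 4 × 24 = 96.

96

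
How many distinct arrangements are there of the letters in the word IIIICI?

The 6 letters of IIIICI have repeats: I appearing 5 times.
Dividing 6! = 720 by 5! = 120 for the repeated letters gives 6.

6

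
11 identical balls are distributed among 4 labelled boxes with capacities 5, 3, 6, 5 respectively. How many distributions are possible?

Ignoring the caps, the number of non-negative solutions to x_1+…+x_4 = 11 is C(14,3) = 364.
Subtract solutions that violate a single cap (substitute x_i' = x_i − (cap_i+1)): x_1 ≥ 6 gives C(8,3) = 56; x_2 ≥ 4 gives C(10,3) = 120; x_3 ≥ 7 gives C(7,3) = 35; x_4 ≥ 6 gives C(8,3) = 56. Together 267.
Add back pairs where two caps are both exceeded: 4 + 0 + 0 + 1 + 4 + 0 = 9.
By inclusion–exclusion the count is 364 − 267 + 9 = 106.

106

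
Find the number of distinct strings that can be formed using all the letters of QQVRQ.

QQVRQ has 5 letters with Q appearing 3 times.
The number of distinct arrangements is 5!/(3!) = 120/6 = 20.

20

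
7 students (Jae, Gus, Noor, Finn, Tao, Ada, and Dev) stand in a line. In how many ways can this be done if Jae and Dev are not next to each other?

3600

There are 7! = 5040 arrangements in all. If Jae and Dev are adjacent, merging them into one block gives 2·(6)! = 1440 arrangements.
Complementary counting: 5040 − 1440 = 3600.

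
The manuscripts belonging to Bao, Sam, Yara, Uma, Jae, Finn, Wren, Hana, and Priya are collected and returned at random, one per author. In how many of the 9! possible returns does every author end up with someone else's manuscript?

Count assignments avoiding every fixed point. For any j of the 9 authors fixed to their own manuscript, the other 9−j can be arranged in (9−j)! ways.
By inclusion–exclusion this is Σ_{j=0}^{9} (−1)^j C(9,j)·(9−j)!.
Computing: 362880 − 362880 + 181440 − 60480 + 15120 − 3024 + 504 − 72 + 9 − 1 = 133496.

133496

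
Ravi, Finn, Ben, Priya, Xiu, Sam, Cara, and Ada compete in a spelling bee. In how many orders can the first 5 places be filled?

6720

This is an ordered selection of 5 from 8: P(8,5).
That gives 8 × 7 × 6 × 5 × 4 = 6720.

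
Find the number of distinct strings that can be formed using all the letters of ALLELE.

The 6 letters of ALLELE have repeats: E appearing twice and L appearing 3 times.
So there are 6! / (3!·2!) = 60 distinguishable arrangements.

60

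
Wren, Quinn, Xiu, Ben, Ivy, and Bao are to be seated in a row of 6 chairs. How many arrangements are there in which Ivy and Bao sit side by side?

240

Glue Ivy and Bao into one block (2 internal orders), leaving 5 units to arrange in a row.
So the count is 2·(5)! = 240.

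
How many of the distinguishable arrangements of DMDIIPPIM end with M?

1680

Fix M in the last position and arrange the remaining 8 letters.
Those 8 letters have D appearing twice, I appearing 3 times, and P appearing twice, giving (8)!/(3!·2!·2!) = 1680.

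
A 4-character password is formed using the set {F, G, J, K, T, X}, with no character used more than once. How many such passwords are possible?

This is a permutation of 4 out of 6: P(6,4) = 6!/2!.
6 × 5 × 4 × 3 = 360.

360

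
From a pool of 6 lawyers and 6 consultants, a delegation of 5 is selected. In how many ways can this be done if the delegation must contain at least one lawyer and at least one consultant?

780

Total 5-person selections from all 12: C(12,5) = 792.
Selections missing a whole group: no lawyers → C(6,5) = 6; no consultants → C(6,5) = 6.
Both groups omitted at once is impossible, so 792 − 12 = 780.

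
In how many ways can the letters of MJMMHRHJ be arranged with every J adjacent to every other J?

Treat the 2 copies of J as a single block. The multiset to arrange is then {JJ, H, H, M, M, M, R}, 7 items in all.
That gives (7)!/(3!·2!) = 420 arrangements.

420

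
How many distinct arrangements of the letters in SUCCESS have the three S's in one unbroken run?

Treat the 3 copies of S as a single block. The multiset to arrange is then {SSS, C, C, E, U}, 5 items in all.
That gives (5)!/(2!) = 60 arrangements.

60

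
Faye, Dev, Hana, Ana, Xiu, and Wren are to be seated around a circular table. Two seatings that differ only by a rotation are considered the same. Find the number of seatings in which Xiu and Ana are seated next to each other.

Glue Xiu and Ana into a block (2 internal orders). Seating 5 units around a circle gives (4)! arrangements.
So 2 × (4)! = 2 × 24 = 48.

48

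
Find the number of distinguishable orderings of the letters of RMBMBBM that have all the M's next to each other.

Treat the 3 copies of M as a single block. The multiset to arrange is then {MMM, B, B, B, R}, 5 items in all.
That gives (5)!/(3!) = 20 arrangements.

20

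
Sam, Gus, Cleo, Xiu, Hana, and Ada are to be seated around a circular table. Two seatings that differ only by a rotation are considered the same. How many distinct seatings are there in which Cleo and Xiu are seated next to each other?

48

Treat {Cleo, Xiu} as one unit (2 internal orders) and seat the resulting 5 units around the table: (4)! circular arrangements.
So 2 × (4)! = 2 × 24 = 48.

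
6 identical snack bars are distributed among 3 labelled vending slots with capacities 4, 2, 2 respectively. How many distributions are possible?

6

Ignoring the caps, the number of non-negative solutions to x_1+…+x_3 = 6 is C(8,2) = 28.
Subtract solutions that violate a single cap (substitute x_i' = x_i − (cap_i+1)): x_1 ≥ 5 gives C(3,2) = 3; x_2 ≥ 3 gives C(5,2) = 10; x_3 ≥ 3 gives C(5,2) = 10. Together 23.
Add back pairs where two caps are both exceeded: 0 + 0 + 1 = 1.
By inclusion–exclusion the count is 28 − 23 + 1 = 6.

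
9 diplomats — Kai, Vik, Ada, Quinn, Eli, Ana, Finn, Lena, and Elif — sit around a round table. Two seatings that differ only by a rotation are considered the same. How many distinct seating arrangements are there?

Fix one person's seat to break rotational symmetry; the remaining 8 people can be arranged in (8)! = 40320 ways.

40320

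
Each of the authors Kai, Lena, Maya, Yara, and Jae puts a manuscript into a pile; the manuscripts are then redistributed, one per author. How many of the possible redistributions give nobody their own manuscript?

Let Aᵢ be the assignments in which author i gets their own manuscript. We want the size of the complement of A₁∪…∪A_5.
By inclusion–exclusion this is Σ_{j=0}^{5} (−1)^j C(5,j)·(5−j)!.
Computing: 120 − 120 + 60 − 20 + 5 − 1 = 44.

44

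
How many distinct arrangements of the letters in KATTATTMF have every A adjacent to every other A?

Treat the 2 copies of A as a single block. The multiset to arrange is then {AA, F, K, M, T, T, T, T}, 8 items in all.
That gives (8)!/(4!) = 1680 arrangements.

1680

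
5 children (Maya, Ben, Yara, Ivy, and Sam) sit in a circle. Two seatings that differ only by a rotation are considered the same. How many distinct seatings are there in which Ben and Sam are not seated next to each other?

12

All circular seatings of 5 people number (4)! = 24.
Seatings with Ben beside Sam: treat them as a block with 2 internal orders, giving 2 × (3)! = 12.
Subtracting, 24 − 12 = 12.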